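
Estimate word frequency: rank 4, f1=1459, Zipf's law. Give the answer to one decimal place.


Zipf's law: f(r) = f(1) / r
f(1) = 1459
f(4) = 1459 / 4
= 364.8 occurrences


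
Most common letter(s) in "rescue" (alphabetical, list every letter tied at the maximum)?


Word: "rescue"
Letter counts:
  'c': 1
  'e': 2
  'r': 1
  's': 1
  'u': 1
Maximum count = 2
Most frequent = 'e' (2 times each)


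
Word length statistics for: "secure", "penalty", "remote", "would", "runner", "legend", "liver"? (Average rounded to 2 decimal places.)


Lengths: "secure"=6, "penalty"=7, "remote"=6, "would"=5, "runner"=6, "legend"=6, "liver"=5
Sum = 41, Count = 7
Average = 41/7 = 5.86
= avg=5.86, min=5, max=7


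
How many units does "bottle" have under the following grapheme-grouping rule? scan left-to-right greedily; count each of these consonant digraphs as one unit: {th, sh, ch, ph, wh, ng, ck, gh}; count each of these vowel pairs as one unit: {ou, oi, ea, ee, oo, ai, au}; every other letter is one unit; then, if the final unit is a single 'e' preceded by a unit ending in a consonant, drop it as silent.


Word: "bottle" (6 letters)
Left-to-right scan:
  [1] 'b' (letter)
  [2] 'o' (letter)
  [3] 't' (letter)
  [4] 't' (letter)
  [5] 'l' (letter)
  [6] 'e' (letter)
Units from scan: 6
Final unit is 'e' after a consonant -> drop as silent (-1)
Sound units = 5 units


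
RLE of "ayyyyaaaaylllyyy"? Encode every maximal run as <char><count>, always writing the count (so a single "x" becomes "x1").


String: "ayyyyaaaaylllyyy"
Scanning for consecutive runs:
  'a' x 1
  'y' x 4
  'a' x 4
  'y' x 1
  'l' x 3
  'y' x 3
RLE = "a1y4a4y1l3y3"


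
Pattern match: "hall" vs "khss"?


Pattern of "hall": [0, 1, 2, 2]
Pattern of "khss": [0, 1, 2, 2]
Patterns match
Same pattern = Yes


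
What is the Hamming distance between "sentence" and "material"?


Comparing character by character (same length = 8):
  Pos 0: 's' vs 'm' !=
  Pos 1: 'e' vs 'a' !=
  Pos 2: 'n' vs 't' !=
  Pos 3: 't' vs 'e' !=
  Pos 4: 'e' vs 'r' !=
  Pos 5: 'n' vs 'i' !=
  Pos 6: 'c' vs 'a' !=
  Pos 7: 'e' vs 'l' !=
Hamming distance = 8


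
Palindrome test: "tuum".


Word: "tuum"
Reversed: "muut"
Forward == Backward? tuum != muut
Palindrome = No


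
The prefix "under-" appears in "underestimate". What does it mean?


Prefix: under-
Example: underestimate = under- + estimate
Meaning = insufficient


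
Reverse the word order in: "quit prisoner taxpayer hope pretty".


Original: "quit prisoner taxpayer hope pretty"
Words (1..n): quit | prisoner | taxpayer | hope | pretty
Reversed (n..1): pretty | hope | taxpayer | prisoner | quit
Result = "pretty hope taxpayer prisoner quit"


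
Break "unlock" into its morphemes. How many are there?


Word: "unlock"
Morphemes: un- / lock
Each morpheme carries meaning
= 2 morphemes


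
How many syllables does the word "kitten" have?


Word: "kitten"
Syllable breakdown: kit · ten
Counting: 2 parts
= 2 syllables


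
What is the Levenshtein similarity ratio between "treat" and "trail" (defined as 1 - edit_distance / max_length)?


Word 1: "treat" (length 5)
Word 2: "trail" (length 5)
One optimal edit sequence:
  1. keep 't'
  2. keep 'r'
  3. substitute 'e' -> 'a'  (+1)
  4. substitute 'a' -> 'i'  (+1)
  5. substitute 't' -> 'l'  (+1)
Edit distance = 3
Max length = max(5, 5) = 5
Similarity = 1 - 3/5
= 0.4000


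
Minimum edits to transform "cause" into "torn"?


Word 1: "cause" (length 5)
Word 2: "torn" (length 4)
One optimal edit sequence (insert/delete/substitute each cost 1):
  1. delete 'c'  (+1)
  2. substitute 'a' -> 't'  (+1)
  3. substitute 'u' -> 'o'  (+1)
  4. substitute 's' -> 'r'  (+1)
  5. substitute 'e' -> 'n'  (+1)
Total edit operations: 5
Edit distance = 5


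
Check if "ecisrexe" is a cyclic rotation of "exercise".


Word: "exercise", Candidate: "ecisrexe"
Method: check if candidate is substring of word+word
"exerciseexercise" contains "ecisrexe"? No
Is rotation = No


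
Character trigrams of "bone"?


Word: "bone" (length 4)
Number of trigrams = 4 - 3 + 1 = 2
  Position 0: "bon"
  Position 1: "one"
Trigrams = "bon", "one"


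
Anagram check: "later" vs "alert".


Word 1: "later" → sorted: aelrt
Word 2: "alert" → sorted: aelrt
Same letters? aelrt == aelrt
Anagram = Yes


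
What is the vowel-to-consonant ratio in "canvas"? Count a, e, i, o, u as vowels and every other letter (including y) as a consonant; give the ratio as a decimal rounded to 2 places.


Word: "canvas"
Vowels (a,e,i,o,u): 2
Consonants: 4
Ratio = 2/4
= 0.50


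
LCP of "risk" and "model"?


Word 1: "risk"
Word 2: "model"
Comparing from start:
  Pos 0: 'r' != 'm' (stop)
LCP = "" (length 0)


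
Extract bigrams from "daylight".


Word: "daylight" (length 8)
Number of bigrams = 8 - 2 + 1 = 7
  Position 0: "da"
  Position 1: "ay"
  Position 2: "yl"
  Position 3: "li"
  Position 4: "ig"
  Position 5: "gh"
  Position 6: "ht"
Bigrams = "da", "ay", "yl", "li", "ig", "gh", "ht"


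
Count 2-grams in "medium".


Word: "medium" (length 6)
Number of 2-grams = length - 2 + 1 = 6 - 2 + 1
= 5


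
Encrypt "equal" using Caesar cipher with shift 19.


Word: "equal"
Shift: 19
Each letter → (letter + shift) mod 26:
  'e' (4) + 19 = 23 → 'x'
  'q' (16) + 19 = 9 → 'j'
  'u' (20) + 19 = 13 → 'n'
  'a' (0) + 19 = 19 → 't'
  'l' (11) + 19 = 4 → 'e'
Result = "xjnte"


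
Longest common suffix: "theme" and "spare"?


Word 1: "theme"
Word 2: "spare"
Comparing from end:
  Pos -1: 'e' == 'e'
  Pos -2: 'm' != 'r' (stop)
LCS = "e" (length 1)


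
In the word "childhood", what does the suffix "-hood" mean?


Suffix: -hood
As in: childhood -> child + -hood
Meaning = state / condition


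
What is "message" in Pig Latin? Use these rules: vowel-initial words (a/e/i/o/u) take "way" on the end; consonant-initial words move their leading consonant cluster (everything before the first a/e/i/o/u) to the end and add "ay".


Word: "message"
Starts with consonant(s) → move to end, add 'ay'
Consonant cluster: "m"
Pig Latin = "essagemay"


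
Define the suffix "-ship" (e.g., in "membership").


Suffix: -ship
Example: membership (member + -ship)
Meaning = state / position


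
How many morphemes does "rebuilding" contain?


Word: "rebuilding"
Morphemes: re- / build / -ing
Each morpheme carries meaning
= 3 morphemes


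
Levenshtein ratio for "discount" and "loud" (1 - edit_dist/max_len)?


Word 1: "discount" (length 8)
Word 2: "loud" (length 4)
One optimal edit sequence:
  1. delete 'd'  (+1)
  2. delete 'i'  (+1)
  3. delete 's'  (+1)
  4. substitute 'c' -> 'l'  (+1)
  5. keep 'o'
  6. keep 'u'
  7. delete 'n'  (+1)
  8. substitute 't' -> 'd'  (+1)
Edit distance = 6
Max length = max(8, 4) = 8
Similarity = 1 - 6/8
= 0.2500


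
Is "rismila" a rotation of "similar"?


Word: "similar", Candidate: "rismila"
Method: check if candidate is substring of word+word
"similarsimilar" contains "rismila"? No
Is rotation = No


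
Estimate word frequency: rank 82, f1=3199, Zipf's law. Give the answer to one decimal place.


Zipf's law: f(r) = f(1) / r
f(1) = 3199
f(82) = 3199 / 82
= 39.0 occurrences


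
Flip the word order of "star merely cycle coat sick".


Original: "star merely cycle coat sick"
Words (1..n): star | merely | cycle | coat | sick
Reversed (n..1): sick | coat | cycle | merely | star
Result = "sick coat cycle merely star"


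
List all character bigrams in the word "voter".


Word: "voter" (length 5)
Number of bigrams = 5 - 2 + 1 = 4
  Position 0: "vo"
  Position 1: "ot"
  Position 2: "te"
  Position 3: "er"
Bigrams = "vo", "ot", "te", "er"


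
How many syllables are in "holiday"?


Word: "holiday"
Syllable breakdown: hol · i · day
Counting: 3 parts
= 3 syllables


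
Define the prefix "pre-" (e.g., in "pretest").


Prefix: pre-
As in: pretest -> pre- + test
Meaning = before


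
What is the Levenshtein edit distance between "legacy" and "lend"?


Word 1: "legacy" (length 6)
Word 2: "lend" (length 4)
One optimal edit sequence (insert/delete/substitute each cost 1):
  1. keep 'l'
  2. keep 'e'
  3. delete 'g'  (+1)
  4. delete 'a'  (+1)
  5. substitute 'c' -> 'n'  (+1)
  6. substitute 'y' -> 'd'  (+1)
Total edit operations: 4
Edit distance = 4


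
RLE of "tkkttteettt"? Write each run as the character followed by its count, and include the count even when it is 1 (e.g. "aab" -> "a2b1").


String: "tkkttteettt"
Scanning for consecutive runs:
  't' x 1
  'k' x 2
  't' x 3
  'e' x 2
  't' x 3
RLE = "t1k2t3e2t3"


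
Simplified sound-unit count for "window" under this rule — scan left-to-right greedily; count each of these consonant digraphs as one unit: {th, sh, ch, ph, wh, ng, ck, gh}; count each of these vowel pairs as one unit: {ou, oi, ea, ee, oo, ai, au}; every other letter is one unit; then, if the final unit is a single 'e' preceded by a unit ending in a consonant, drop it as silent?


Word: "window" (6 letters)
Left-to-right scan:
  [1] 'w' (letter)
  [2] 'i' (letter)
  [3] 'n' (letter)
  [4] 'd' (letter)
  [5] 'o' (letter)
  [6] 'w' (letter)
Units from scan: 6
Sound units = 6 units


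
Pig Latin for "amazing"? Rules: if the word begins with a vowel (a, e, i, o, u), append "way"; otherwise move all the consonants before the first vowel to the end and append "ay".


Word: "amazing"
Starts with vowel → add 'way'
Pig Latin = "amazingway"


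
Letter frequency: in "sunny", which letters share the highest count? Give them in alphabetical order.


Word: "sunny"
Letter counts:
  'n': 2
  's': 1
  'u': 1
  'y': 1
Maximum count = 2
Most frequent = 'n' (2 times each)


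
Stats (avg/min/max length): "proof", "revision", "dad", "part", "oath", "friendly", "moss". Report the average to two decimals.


Lengths: "proof"=5, "revision"=8, "dad"=3, "part"=4, "oath"=4, "friendly"=8, "moss"=4
Sum = 36, Count = 7
Average = 36/7 = 5.14
= avg=5.14, min=3, max=8


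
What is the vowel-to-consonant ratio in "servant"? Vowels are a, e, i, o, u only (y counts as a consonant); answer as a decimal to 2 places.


Word: "servant"
Vowels (a,e,i,o,u): 2
Consonants: 5
Ratio = 2/5
= 0.40


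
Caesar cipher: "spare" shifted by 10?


Word: "spare"
Shift: 10
Each letter → (letter + shift) mod 26:
  's' (18) + 10 = 2 → 'c'
  'p' (15) + 10 = 25 → 'z'
  'a' (0) + 10 = 10 → 'k'
  'r' (17) + 10 = 1 → 'b'
  'e' (4) + 10 = 14 → 'o'
Result = "czkbo"


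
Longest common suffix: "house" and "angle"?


Word 1: "house"
Word 2: "angle"
Comparing from end:
  Pos -1: 'e' == 'e'
  Pos -2: 's' != 'l' (stop)
LCS = "e" (length 1)


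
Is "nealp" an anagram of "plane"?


Word 1: "plane" → sorted: aelnp
Word 2: "nealp" → sorted: aelnp
Same letters? aelnp == aelnp
Anagram = Yes


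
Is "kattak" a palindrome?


Word: "kattak"
Reversed: "kattak"
Forward == Backward? kattak == kattak
Palindrome = Yes


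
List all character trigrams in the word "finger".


Word: "finger" (length 6)
Number of trigrams = 6 - 3 + 1 = 4
  Position 0: "fin"
  Position 1: "ing"
  Position 2: "nge"
  Position 3: "ger"
Trigrams = "fin", "ing", "nge", "ger"


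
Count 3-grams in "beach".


Word: "beach" (length 5)
Number of 3-grams = length - 3 + 1 = 5 - 3 + 1
= 3


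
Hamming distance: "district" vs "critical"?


Comparing character by character (same length = 8):
  Pos 0: 'd' vs 'c' !=
  Pos 1: 'i' vs 'r' !=
  Pos 2: 's' vs 'i' !=
  Pos 3: 't' vs 't' =
  Pos 4: 'r' vs 'i' !=
  Pos 5: 'i' vs 'c' !=
  Pos 6: 'c' vs 'a' !=
  Pos 7: 't' vs 'l' !=
Hamming distance = 7


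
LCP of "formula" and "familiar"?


Word 1: "formula"
Word 2: "familiar"
Comparing from start:
  Pos 0: 'f' == 'f'
  Pos 1: 'o' != 'a' (stop)
LCP = "f" (length 1)


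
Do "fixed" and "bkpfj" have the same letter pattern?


Pattern of "fixed": [0, 1, 2, 3, 4]
Pattern of "bkpfj": [0, 1, 2, 3, 4]
Patterns match
Same pattern = Yes


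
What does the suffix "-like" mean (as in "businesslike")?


Suffix: -like
As in: businesslike -> business + -like
Meaning = resembling


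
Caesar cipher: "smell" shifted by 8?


Word: "smell"
Shift: 8
Each letter → (letter + shift) mod 26:
  's' (18) + 8 = 0 → 'a'
  'm' (12) + 8 = 20 → 'u'
  'e' (4) + 8 = 12 → 'm'
  'l' (11) + 8 = 19 → 't'
  'l' (11) + 8 = 19 → 't'
Result = "aumtt"


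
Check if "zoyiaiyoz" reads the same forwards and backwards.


Word: "zoyiaiyoz"
Reversed: "zoyiaiyoz"
Forward == Backward? zoyiaiyoz == zoyiaiyoz
Palindrome = Yes


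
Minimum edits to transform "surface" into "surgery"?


Word 1: "surface" (length 7)
Word 2: "surgery" (length 7)
One optimal edit sequence (insert/delete/substitute each cost 1):
  1. keep 's'
  2. keep 'u'
  3. keep 'r'
  4. substitute 'f' -> 'g'  (+1)
  5. substitute 'a' -> 'e'  (+1)
  6. substitute 'c' -> 'r'  (+1)
  7. substitute 'e' -> 'y'  (+1)
Total edit operations: 4
Edit distance = 4


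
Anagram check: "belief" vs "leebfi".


Word 1: "belief" → sorted: beefil
Word 2: "leebfi" → sorted: beefil
Same letters? beefil == beefil
Anagram = Yes


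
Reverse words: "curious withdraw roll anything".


Original: "curious withdraw roll anything"
Words (1..n): curious | withdraw | roll | anything
Reversed (n..1): anything | roll | withdraw | curious
Result = "anything roll withdraw curious"


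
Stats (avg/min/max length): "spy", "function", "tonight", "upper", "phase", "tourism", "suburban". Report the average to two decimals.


Lengths: "spy"=3, "function"=8, "tonight"=7, "upper"=5, "phase"=5, "tourism"=7, "suburban"=8
Sum = 43, Count = 7
Average = 43/7 = 6.14
= avg=6.14, min=3, max=8


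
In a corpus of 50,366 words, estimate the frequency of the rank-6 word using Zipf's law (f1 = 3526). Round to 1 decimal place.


Zipf's law: f(r) = f(1) / r
f(1) = 3526
f(6) = 3526 / 6
= 587.7 occurrences


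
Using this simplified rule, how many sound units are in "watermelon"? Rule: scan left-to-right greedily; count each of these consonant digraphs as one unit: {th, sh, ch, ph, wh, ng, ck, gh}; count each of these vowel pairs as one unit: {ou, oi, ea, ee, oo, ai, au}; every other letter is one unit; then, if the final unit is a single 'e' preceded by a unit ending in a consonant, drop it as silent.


Word: "watermelon" (10 letters)
Left-to-right scan:
  [1] 'w' (letter)
  [2] 'a' (letter)
  [3] 't' (letter)
  [4] 'e' (letter)
  [5] 'r' (letter)
  [6] 'm' (letter)
  [7] 'e' (letter)
  [8] 'l' (letter)
  [9] 'o' (letter)
  [10] 'n' (letter)
Units from scan: 10
Sound units = 10 units


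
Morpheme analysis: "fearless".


Word: "fearless"
Morphemes: fear | -less
Each morpheme carries meaning
= 2 morphemes


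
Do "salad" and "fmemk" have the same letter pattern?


Pattern of "salad": [0, 1, 2, 1, 3]
Pattern of "fmemk": [0, 1, 2, 1, 3]
Patterns match
Same pattern = Yes


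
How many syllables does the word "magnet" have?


Word: "magnet"
Syllable breakdown: mag / net
Counting: 2 parts
= 2 syllables


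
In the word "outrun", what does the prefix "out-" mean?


Prefix: out-
As in: outrun -> out- + run
Meaning = surpass


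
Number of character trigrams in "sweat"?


Word: "sweat" (length 5)
Number of 3-grams = length - 3 + 1 = 5 - 3 + 1
= 3


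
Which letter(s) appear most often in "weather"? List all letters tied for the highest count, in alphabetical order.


Word: "weather"
Letter counts:
  'a': 1
  'e': 2
  'h': 1
  'r': 1
  't': 1
  'w': 1
Maximum count = 2
Most frequent = 'e' (2 times each)


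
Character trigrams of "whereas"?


Word: "whereas" (length 7)
Number of trigrams = 7 - 3 + 1 = 5
  Position 0: "whe"
  Position 1: "her"
  Position 2: "ere"
  Position 3: "rea"
  Position 4: "eas"
Trigrams = "whe", "her", "ere", "rea", "eas"


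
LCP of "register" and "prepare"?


Word 1: "register"
Word 2: "prepare"
Comparing from start:
  Pos 0: 'r' != 'p' (stop)
LCP = "" (length 0)


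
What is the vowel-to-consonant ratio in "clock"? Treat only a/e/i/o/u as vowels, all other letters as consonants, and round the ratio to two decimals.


Word: "clock"
Vowels (a,e,i,o,u): 1
Consonants: 4
Ratio = 1/4
= 0.25


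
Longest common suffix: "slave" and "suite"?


Word 1: "slave"
Word 2: "suite"
Comparing from end:
  Pos -1: 'e' == 'e'
  Pos -2: 'v' != 't' (stop)
LCS = "e" (length 1)


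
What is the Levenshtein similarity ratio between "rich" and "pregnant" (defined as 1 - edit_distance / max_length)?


Word 1: "rich" (length 4)
Word 2: "pregnant" (length 8)
One optimal edit sequence:
  1. insert 'p'  (+1)
  2. keep 'r'
  3. insert 'e'  (+1)
  4. insert 'g'  (+1)
  5. insert 'n'  (+1)
  6. substitute 'i' -> 'a'  (+1)
  7. substitute 'c' -> 'n'  (+1)
  8. substitute 'h' -> 't'  (+1)
Edit distance = 7
Max length = max(4, 8) = 8
Similarity = 1 - 7/8
= 0.1250


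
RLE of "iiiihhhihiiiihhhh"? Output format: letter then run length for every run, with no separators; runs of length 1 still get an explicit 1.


String: "iiiihhhihiiiihhhh"
Scanning for consecutive runs:
  'i' x 4
  'h' x 3
  'i' x 1
  'h' x 1
  'i' x 4
  'h' x 4
RLE = "i4h3i1h1i4h4"


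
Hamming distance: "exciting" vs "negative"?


Comparing character by character (same length = 8):
  Pos 0: 'e' vs 'n' !=
  Pos 1: 'x' vs 'e' !=
  Pos 2: 'c' vs 'g' !=
  Pos 3: 'i' vs 'a' !=
  Pos 4: 't' vs 't' =
  Pos 5: 'i' vs 'i' =
  Pos 6: 'n' vs 'v' !=
  Pos 7: 'g' vs 'e' !=
Hamming distance = 6


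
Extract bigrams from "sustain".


Word: "sustain" (length 7)
Number of bigrams = 7 - 2 + 1 = 6
  Position 0: "su"
  Position 1: "us"
  Position 2: "st"
  Position 3: "ta"
  Position 4: "ai"
  Position 5: "in"
Bigrams = "su", "us", "st", "ta", "ai", "in"


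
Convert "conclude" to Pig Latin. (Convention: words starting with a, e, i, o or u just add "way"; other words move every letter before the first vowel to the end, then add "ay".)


Word: "conclude"
Starts with consonant(s) → move to end, add 'ay'
Consonant cluster: "c"
Pig Latin = "oncludecay"


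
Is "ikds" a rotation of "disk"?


Word: "disk", Candidate: "ikds"
Method: check if candidate is substring of word+word
"diskdisk" contains "ikds"? No
Is rotation = No


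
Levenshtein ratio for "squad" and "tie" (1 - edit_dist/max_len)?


Word 1: "squad" (length 5)
Word 2: "tie" (length 3)
One optimal edit sequence:
  1. delete 's'  (+1)
  2. delete 'q'  (+1)
  3. substitute 'u' -> 't'  (+1)
  4. substitute 'a' -> 'i'  (+1)
  5. substitute 'd' -> 'e'  (+1)
Edit distance = 5
Max length = max(5, 3) = 5
Similarity = 1 - 5/5
= 0.0000


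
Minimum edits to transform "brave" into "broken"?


Word 1: "brave" (length 5)
Word 2: "broken" (length 6)
One optimal edit sequence (insert/delete/substitute each cost 1):
  1. keep 'b'
  2. keep 'r'
  3. substitute 'a' -> 'o'  (+1)
  4. substitute 'v' -> 'k'  (+1)
  5. keep 'e'
  6. insert 'n'  (+1)
Total edit operations: 3
Edit distance = 3


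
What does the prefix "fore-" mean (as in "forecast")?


Prefix: fore-
As in: forecast -> fore- + cast
Meaning = before


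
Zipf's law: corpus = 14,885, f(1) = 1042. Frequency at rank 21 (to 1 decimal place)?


Zipf's law: f(r) = f(1) / r
f(1) = 1042
f(21) = 1042 / 21
= 49.6 occurrences


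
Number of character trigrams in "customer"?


Word: "customer" (length 8)
Number of 3-grams = length - 3 + 1 = 8 - 3 + 1
= 6


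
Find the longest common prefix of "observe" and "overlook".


Word 1: "observe"
Word 2: "overlook"
Comparing from start:
  Pos 0: 'o' == 'o'
  Pos 1: 'b' != 'v' (stop)
LCP = "o" (length 1)


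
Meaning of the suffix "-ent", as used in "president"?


Suffix: -ent
Example: president (preside + -ent, with a spelling change)
Meaning = one who / that which


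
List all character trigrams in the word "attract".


Word: "attract" (length 7)
Number of trigrams = 7 - 3 + 1 = 5
  Position 0: "att"
  Position 1: "ttr"
  Position 2: "tra"
  Position 3: "rac"
  Position 4: "act"
Trigrams = "att", "ttr", "tra", "rac", "act"


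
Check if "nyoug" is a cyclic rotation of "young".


Word: "young", Candidate: "nyoug"
Method: check if candidate is substring of word+word
"youngyoung" contains "nyoug"? No
Is rotation = No


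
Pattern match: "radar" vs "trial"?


Pattern of "radar": [0, 1, 2, 1, 0]
Pattern of "trial": [0, 1, 2, 3, 4]
Patterns do not match
Same pattern = No


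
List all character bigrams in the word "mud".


Word: "mud" (length 3)
Number of bigrams = 3 - 2 + 1 = 2
  Position 0: "mu"
  Position 1: "ud"
Bigrams = "mu", "ud"


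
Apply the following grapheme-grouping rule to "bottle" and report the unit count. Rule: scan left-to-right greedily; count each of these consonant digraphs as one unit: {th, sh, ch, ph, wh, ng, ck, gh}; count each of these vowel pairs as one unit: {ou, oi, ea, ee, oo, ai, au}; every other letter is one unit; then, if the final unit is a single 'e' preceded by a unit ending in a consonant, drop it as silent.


Word: "bottle" (6 letters)
Left-to-right scan:
  1. 'b' (letter)
  2. 'o' (letter)
  3. 't' (letter)
  4. 't' (letter)
  5. 'l' (letter)
  6. 'e' (letter)
Units from scan: 6
Final unit is 'e' after a consonant -> drop as silent (-1)
Sound units = 5 units


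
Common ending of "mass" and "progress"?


Word 1: "mass"
Word 2: "progress"
Comparing from end:
  Pos -1: 's' == 's'
  Pos -2: 's' == 's'
  Pos -3: 'a' != 'e' (stop)
LCS = "ss" (length 2)


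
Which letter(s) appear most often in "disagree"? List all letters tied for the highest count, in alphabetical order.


Word: "disagree"
Letter counts:
  'a': 1
  'd': 1
  'e': 2
  'g': 1
  'i': 1
  'r': 1
  's': 1
Maximum count = 2
Most frequent = 'e' (2 times each)


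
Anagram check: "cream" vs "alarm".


Word 1: "cream" → sorted: acemr
Word 2: "alarm" → sorted: aalmr
Same letters? acemr != aalmr
Anagram = No


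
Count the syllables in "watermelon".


Word: "watermelon"
Syllable breakdown: wa | ter | mel | on
Counting: 4 parts
= 4 syllables


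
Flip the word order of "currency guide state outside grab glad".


Original: "currency guide state outside grab glad"
Words (1..n): currency | guide | state | outside | grab | glad
Reversed (n..1): glad | grab | outside | state | guide | currency
Result = "glad grab outside state guide currency"


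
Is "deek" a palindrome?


Word: "deek"
Reversed: "keed"
Forward == Backward? deek != keed
Palindrome = No


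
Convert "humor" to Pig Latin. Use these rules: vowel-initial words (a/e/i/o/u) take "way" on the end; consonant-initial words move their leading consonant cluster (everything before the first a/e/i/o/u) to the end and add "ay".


Word: "humor"
Starts with consonant(s) → move to end, add 'ay'
Consonant cluster: "h"
Pig Latin = "umorhay"


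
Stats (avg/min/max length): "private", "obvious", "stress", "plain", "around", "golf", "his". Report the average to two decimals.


Lengths: "private"=7, "obvious"=7, "stress"=6, "plain"=5, "around"=6, "golf"=4, "his"=3
Sum = 38, Count = 7
Average = 38/7 = 5.43
= avg=5.43, min=3, max=7


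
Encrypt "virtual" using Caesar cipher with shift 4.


Word: "virtual"
Shift: 4
Each letter → (letter + shift) mod 26:
  'v' (21) + 4 = 25 → 'z'
  'i' (8) + 4 = 12 → 'm'
  'r' (17) + 4 = 21 → 'v'
  't' (19) + 4 = 23 → 'x'
  'u' (20) + 4 = 24 → 'y'
  'a' (0) + 4 = 4 → 'e'
  'l' (11) + 4 = 15 → 'p'
Result = "zmvxyep"


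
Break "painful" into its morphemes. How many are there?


Word: "painful"
Morphemes: pain + -ful
Each morpheme carries meaning
= 2 morphemes


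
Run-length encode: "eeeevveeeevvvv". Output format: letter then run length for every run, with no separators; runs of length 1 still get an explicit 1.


String: "eeeevveeeevvvv"
Scanning for consecutive runs:
  'e' x 4
  'v' x 2
  'e' x 4
  'v' x 4
RLE = "e4v2e4v4"


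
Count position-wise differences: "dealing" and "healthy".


Comparing character by character (same length = 7):
  Pos 0: 'd' vs 'h' !=
  Pos 1: 'e' vs 'e' =
  Pos 2: 'a' vs 'a' =
  Pos 3: 'l' vs 'l' =
  Pos 4: 'i' vs 't' !=
  Pos 5: 'n' vs 'h' !=
  Pos 6: 'g' vs 'y' !=
Hamming distance = 4


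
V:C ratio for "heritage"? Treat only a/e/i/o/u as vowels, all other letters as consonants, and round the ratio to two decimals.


Word: "heritage"
Vowels (a,e,i,o,u): 4
Consonants: 4
Ratio = 4/4
= 1.00


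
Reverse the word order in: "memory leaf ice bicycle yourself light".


Original: "memory leaf ice bicycle yourself light"
Words (1..n): memory | leaf | ice | bicycle | yourself | light
Reversed (n..1): light | yourself | bicycle | ice | leaf | memory
Result = "light yourself bicycle ice leaf memory"


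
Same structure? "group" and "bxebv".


Pattern of "group": [0, 1, 2, 3, 4]
Pattern of "bxebv": [0, 1, 2, 0, 3]
Patterns do not match
Same pattern = No


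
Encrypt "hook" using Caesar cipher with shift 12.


Word: "hook"
Shift: 12
Each letter → (letter + shift) mod 26:
  'h' (7) + 12 = 19 → 't'
  'o' (14) + 12 = 0 → 'a'
  'o' (14) + 12 = 0 → 'a'
  'k' (10) + 12 = 22 → 'w'
Result = "taaw"


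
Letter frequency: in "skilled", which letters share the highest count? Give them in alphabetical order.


Word: "skilled"
Letter counts:
  'd': 1
  'e': 1
  'i': 1
  'k': 1
  'l': 2
  's': 1
Maximum count = 2
Most frequent = 'l' (2 times each)


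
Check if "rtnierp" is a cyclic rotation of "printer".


Word: "printer", Candidate: "rtnierp"
Method: check if candidate is substring of word+word
"printerprinter" contains "rtnierp"? No
Is rotation = No


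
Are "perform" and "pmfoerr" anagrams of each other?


Word 1: "perform" → sorted: efmoprr
Word 2: "pmfoerr" → sorted: efmoprr
Same letters? efmoprr == efmoprr
Anagram = Yes


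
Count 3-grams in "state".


Word: "state" (length 5)
Number of 3-grams = length - 3 + 1 = 5 - 3 + 1
= 3


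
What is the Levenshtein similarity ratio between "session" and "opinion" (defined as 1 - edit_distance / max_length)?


Word 1: "session" (length 7)
Word 2: "opinion" (length 7)
One optimal edit sequence:
  1. substitute 's' -> 'o'  (+1)
  2. substitute 'e' -> 'p'  (+1)
  3. substitute 's' -> 'i'  (+1)
  4. substitute 's' -> 'n'  (+1)
  5. keep 'i'
  6. keep 'o'
  7. keep 'n'
Edit distance = 4
Max length = max(7, 7) = 7
Similarity = 1 - 4/7
= 0.4286


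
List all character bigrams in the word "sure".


Word: "sure" (length 4)
Number of bigrams = 4 - 2 + 1 = 3
  Position 0: "su"
  Position 1: "ur"
  Position 2: "re"
Bigrams = "su", "ur", "re"


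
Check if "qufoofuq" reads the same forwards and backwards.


Word: "qufoofuq"
Reversed: "qufoofuq"
Forward == Backward? qufoofuq == qufoofuq
Palindrome = Yes


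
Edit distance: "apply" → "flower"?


Word 1: "apply" (length 5)
Word 2: "flower" (length 6)
One optimal edit sequence (insert/delete/substitute each cost 1):
  1. insert 'f'  (+1)
  2. substitute 'a' -> 'l'  (+1)
  3. substitute 'p' -> 'o'  (+1)
  4. substitute 'p' -> 'w'  (+1)
  5. substitute 'l' -> 'e'  (+1)
  6. substitute 'y' -> 'r'  (+1)
Total edit operations: 6
Edit distance = 6


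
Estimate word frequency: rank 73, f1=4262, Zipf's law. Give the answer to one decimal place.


Zipf's law: f(r) = f(1) / r
f(1) = 4262
f(73) = 4262 / 73
= 58.4 occurrences


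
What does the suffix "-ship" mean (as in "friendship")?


Suffix: -ship
Example: friendship (friend + -ship)
Meaning = state / position


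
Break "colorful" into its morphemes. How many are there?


Word: "colorful"
Morphemes: color + -ful
Each morpheme carries meaning
= 2 morphemes


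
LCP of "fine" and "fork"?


Word 1: "fine"
Word 2: "fork"
Comparing from start:
  Pos 0: 'f' == 'f'
  Pos 1: 'i' != 'o' (stop)
LCP = "f" (length 1)


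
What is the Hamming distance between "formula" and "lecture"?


Comparing character by character (same length = 7):
  Pos 0: 'f' vs 'l' !=
  Pos 1: 'o' vs 'e' !=
  Pos 2: 'r' vs 'c' !=
  Pos 3: 'm' vs 't' !=
  Pos 4: 'u' vs 'u' =
  Pos 5: 'l' vs 'r' !=
  Pos 6: 'a' vs 'e' !=
Hamming distance = 6


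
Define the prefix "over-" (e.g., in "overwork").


Prefix: over-
Example: overwork = over- + work
Meaning = excessive


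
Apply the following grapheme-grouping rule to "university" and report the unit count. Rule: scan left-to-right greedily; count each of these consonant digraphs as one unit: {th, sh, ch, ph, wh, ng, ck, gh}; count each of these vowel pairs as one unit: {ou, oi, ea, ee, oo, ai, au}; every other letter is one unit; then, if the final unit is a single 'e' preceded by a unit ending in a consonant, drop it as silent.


Word: "university" (10 letters)
Left-to-right scan:
  [1] 'u' (letter)
  [2] 'n' (letter)
  [3] 'i' (letter)
  [4] 'v' (letter)
  [5] 'e' (letter)
  [6] 'r' (letter)
  [7] 's' (letter)
  [8] 'i' (letter)
  [9] 't' (letter)
  [10] 'y' (letter)
Units from scan: 10
Sound units = 10 units


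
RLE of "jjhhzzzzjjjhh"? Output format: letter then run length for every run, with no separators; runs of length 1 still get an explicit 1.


String: "jjhhzzzzjjjhh"
Scanning for consecutive runs:
  'j' x 2
  'h' x 2
  'z' x 4
  'j' x 3
  'h' x 2
RLE = "j2h2z4j3h2"


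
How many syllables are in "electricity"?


Word: "electricity"
Syllable breakdown: e | lec | tric | i | ty
Counting: 5 parts
= 5 syllables


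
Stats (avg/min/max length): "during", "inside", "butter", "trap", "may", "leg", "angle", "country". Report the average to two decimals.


Lengths: "during"=6, "inside"=6, "butter"=6, "trap"=4, "may"=3, "leg"=3, "angle"=5, "country"=7
Sum = 40, Count = 8
Average = 40/8 = 5.00
= avg=5.00, min=3, max=7


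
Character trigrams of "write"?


Word: "write" (length 5)
Number of trigrams = 5 - 3 + 1 = 3
  Position 0: "wri"
  Position 1: "rit"
  Position 2: "ite"
Trigrams = "wri", "rit", "ite"


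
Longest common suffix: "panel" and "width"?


Word 1: "panel"
Word 2: "width"
Comparing from end:
  Pos -1: 'l' != 'h' (stop)
LCS = "" (length 0)


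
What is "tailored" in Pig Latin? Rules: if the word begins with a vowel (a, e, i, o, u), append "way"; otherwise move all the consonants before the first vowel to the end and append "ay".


Word: "tailored"
Starts with consonant(s) → move to end, add 'ay'
Consonant cluster: "t"
Pig Latin = "ailoredtay"


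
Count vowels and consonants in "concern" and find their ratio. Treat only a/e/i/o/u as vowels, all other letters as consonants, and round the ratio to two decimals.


Word: "concern"
Vowels (a,e,i,o,u): 2
Consonants: 5
Ratio = 2/5
= 0.40


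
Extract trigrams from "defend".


Word: "defend" (length 6)
Number of trigrams = 6 - 3 + 1 = 4
  Position 0: "def"
  Position 1: "efe"
  Position 2: "fen"
  Position 3: "end"
Trigrams = "def", "efe", "fen", "end"


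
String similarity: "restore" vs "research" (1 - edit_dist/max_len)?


Word 1: "restore" (length 7)
Word 2: "research" (length 8)
One optimal edit sequence:
  1. keep 'r'
  2. keep 'e'
  3. keep 's'
  4. substitute 't' -> 'e'  (+1)
  5. substitute 'o' -> 'a'  (+1)
  6. keep 'r'
  7. insert 'c'  (+1)
  8. substitute 'e' -> 'h'  (+1)
Edit distance = 4
Max length = max(7, 8) = 8
Similarity = 1 - 4/8
= 0.5000


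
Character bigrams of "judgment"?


Word: "judgment" (length 8)
Number of bigrams = 8 - 2 + 1 = 7
  Position 0: "ju"
  Position 1: "ud"
  Position 2: "dg"
  Position 3: "gm"
  Position 4: "me"
  Position 5: "en"
  Position 6: "nt"
Bigrams = "ju", "ud", "dg", "gm", "me", "en", "nt"


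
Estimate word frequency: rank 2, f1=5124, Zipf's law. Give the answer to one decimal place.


Zipf's law: f(r) = f(1) / r
f(1) = 5124
f(2) = 5124 / 2
= 2562.0 occurrences


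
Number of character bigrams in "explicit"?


Word: "explicit" (length 8)
Number of 2-grams = length - 2 + 1 = 8 - 2 + 1
= 7


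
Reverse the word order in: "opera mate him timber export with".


Original: "opera mate him timber export with"
Words (1..n): opera | mate | him | timber | export | with
Reversed (n..1): with | export | timber | him | mate | opera
Result = "with export timber him mate opera"


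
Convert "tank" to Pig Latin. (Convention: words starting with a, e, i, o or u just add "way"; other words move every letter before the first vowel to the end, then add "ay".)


Word: "tank"
Starts with consonant(s) → move to end, add 'ay'
Consonant cluster: "t"
Pig Latin = "anktay"


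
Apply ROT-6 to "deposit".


Word: "deposit"
Shift: 6
Each letter → (letter + shift) mod 26:
  'd' (3) + 6 = 9 → 'j'
  'e' (4) + 6 = 10 → 'k'
  'p' (15) + 6 = 21 → 'v'
  'o' (14) + 6 = 20 → 'u'
  's' (18) + 6 = 24 → 'y'
  'i' (8) + 6 = 14 → 'o'
  't' (19) + 6 = 25 → 'z'
Result = "jkvuyoz"


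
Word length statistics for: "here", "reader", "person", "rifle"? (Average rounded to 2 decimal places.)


Lengths: "here"=4, "reader"=6, "person"=6, "rifle"=5
Sum = 21, Count = 4
Average = 21/4 = 5.25
= avg=5.25, min=4, max=6


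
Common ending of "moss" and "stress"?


Word 1: "moss"
Word 2: "stress"
Comparing from end:
  Pos -1: 's' == 's'
  Pos -2: 's' == 's'
  Pos -3: 'o' != 'e' (stop)
LCS = "ss" (length 2)


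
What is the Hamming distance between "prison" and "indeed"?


Comparing character by character (same length = 6):
  Pos 0: 'p' vs 'i' !=
  Pos 1: 'r' vs 'n' !=
  Pos 2: 'i' vs 'd' !=
  Pos 3: 's' vs 'e' !=
  Pos 4: 'o' vs 'e' !=
  Pos 5: 'n' vs 'd' !=
Hamming distance = 6


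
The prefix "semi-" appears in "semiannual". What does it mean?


Prefix: semi-
As in: semiannual -> semi- + annual
Meaning = half


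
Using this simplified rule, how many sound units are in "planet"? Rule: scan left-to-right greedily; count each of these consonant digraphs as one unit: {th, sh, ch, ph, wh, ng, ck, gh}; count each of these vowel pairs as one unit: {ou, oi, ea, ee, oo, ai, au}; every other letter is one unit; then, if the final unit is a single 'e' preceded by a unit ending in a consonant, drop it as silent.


Word: "planet" (6 letters)
Left-to-right scan:
  (1) 'p' (letter)
  (2) 'l' (letter)
  (3) 'a' (letter)
  (4) 'n' (letter)
  (5) 'e' (letter)
  (6) 't' (letter)
Units from scan: 6
Sound units = 6 units


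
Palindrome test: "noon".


Word: "noon"
Reversed: "noon"
Forward == Backward? noon == noon
Palindrome = Yes


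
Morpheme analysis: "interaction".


Word: "interaction"
Morphemes: inter- / act / -ion
Each morpheme carries meaning
= 3 morphemes


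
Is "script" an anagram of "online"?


Word 1: "online" → sorted: eilnno
Word 2: "script" → sorted: ciprst
Same letters? eilnno != ciprst
Anagram = No


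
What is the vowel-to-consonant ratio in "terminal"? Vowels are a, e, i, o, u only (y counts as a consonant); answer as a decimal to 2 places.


Word: "terminal"
Vowels (a,e,i,o,u): 3
Consonants: 5
Ratio = 3/5
= 0.60


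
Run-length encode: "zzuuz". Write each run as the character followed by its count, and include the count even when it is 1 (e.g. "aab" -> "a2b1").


String: "zzuuz"
Scanning for consecutive runs:
  'z' x 2
  'u' x 2
  'z' x 1
RLE = "z2u2z1"


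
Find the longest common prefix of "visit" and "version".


Word 1: "visit"
Word 2: "version"
Comparing from start:
  Pos 0: 'v' == 'v'
  Pos 1: 'i' != 'e' (stop)
LCP = "v" (length 1)


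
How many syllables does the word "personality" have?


Word: "personality"
Syllable breakdown: per · son · al · i · ty
Counting: 5 parts
= 5 syllables


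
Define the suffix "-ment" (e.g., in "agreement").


Suffix: -ment
Example: agreement = agree + -ment
Meaning = result of action


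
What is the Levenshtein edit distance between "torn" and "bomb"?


Word 1: "torn" (length 4)
Word 2: "bomb" (length 4)
One optimal edit sequence (insert/delete/substitute each cost 1):
  1. substitute 't' -> 'b'  (+1)
  2. keep 'o'
  3. substitute 'r' -> 'm'  (+1)
  4. substitute 'n' -> 'b'  (+1)
Total edit operations: 3
Edit distance = 3


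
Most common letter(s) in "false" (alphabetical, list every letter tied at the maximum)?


Word: "false"
Letter counts:
  'a': 1
  'e': 1
  'f': 1
  'l': 1
  's': 1
Maximum count = 1
Most frequent = 'a', 'e', 'f', 'l', 's' (1 time each)


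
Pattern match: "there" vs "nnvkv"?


Pattern of "there": [0, 1, 2, 3, 2]
Pattern of "nnvkv": [0, 0, 1, 2, 1]
Patterns do not match
Same pattern = No


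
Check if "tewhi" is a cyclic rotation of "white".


Word: "white", Candidate: "tewhi"
Method: check if candidate is substring of word+word
"whitewhite" contains "tewhi"? Yes
Is rotation = Yes


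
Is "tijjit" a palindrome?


Word: "tijjit"
Reversed: "tijjit"
Forward == Backward? tijjit == tijjit
Palindrome = Yes


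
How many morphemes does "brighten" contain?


Word: "brighten"
Morphemes: bright | -en
Each morpheme carries meaning
= 2 morphemes


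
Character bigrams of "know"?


Word: "know" (length 4)
Number of bigrams = 4 - 2 + 1 = 3
  Position 0: "kn"
  Position 1: "no"
  Position 2: "ow"
Bigrams = "kn", "no", "ow"


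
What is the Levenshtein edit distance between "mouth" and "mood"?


Word 1: "mouth" (length 5)
Word 2: "mood" (length 4)
One optimal edit sequence (insert/delete/substitute each cost 1):
  1. keep 'm'
  2. keep 'o'
  3. delete 'u'  (+1)
  4. substitute 't' -> 'o'  (+1)
  5. substitute 'h' -> 'd'  (+1)
Total edit operations: 3
Edit distance = 3


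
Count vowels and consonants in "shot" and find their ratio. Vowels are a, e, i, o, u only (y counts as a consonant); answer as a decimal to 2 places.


Word: "shot"
Vowels (a,e,i,o,u): 1
Consonants: 3
Ratio = 1/3
= 0.33


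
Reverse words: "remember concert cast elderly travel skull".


Original: "remember concert cast elderly travel skull"
Words (1..n): remember | concert | cast | elderly | travel | skull
Reversed (n..1): skull | travel | elderly | cast | concert | remember
Result = "skull travel elderly cast concert remember"


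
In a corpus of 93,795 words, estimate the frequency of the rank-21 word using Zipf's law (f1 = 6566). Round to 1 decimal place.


Zipf's law: f(r) = f(1) / r
f(1) = 6566
f(21) = 6566 / 21
= 312.7 occurrences


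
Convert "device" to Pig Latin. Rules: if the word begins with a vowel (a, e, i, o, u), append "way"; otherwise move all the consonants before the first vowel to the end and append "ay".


Word: "device"
Starts with consonant(s) → move to end, add 'ay'
Consonant cluster: "d"
Pig Latin = "eviceday"


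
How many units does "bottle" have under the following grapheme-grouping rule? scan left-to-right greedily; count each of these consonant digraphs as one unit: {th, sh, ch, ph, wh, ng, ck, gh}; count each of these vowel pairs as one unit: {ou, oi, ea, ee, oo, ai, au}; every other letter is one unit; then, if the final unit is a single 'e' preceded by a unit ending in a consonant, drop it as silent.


Word: "bottle" (6 letters)
Left-to-right scan:
  (1) 'b' (letter)
  (2) 'o' (letter)
  (3) 't' (letter)
  (4) 't' (letter)
  (5) 'l' (letter)
  (6) 'e' (letter)
Units from scan: 6
Final unit is 'e' after a consonant -> drop as silent (-1)
Sound units = 5 units


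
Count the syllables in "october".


Word: "october"
Syllable breakdown: oc | to | ber
Counting: 3 parts
= 3 syllables


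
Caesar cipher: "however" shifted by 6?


Word: "however"
Shift: 6
Each letter → (letter + shift) mod 26:
  'h' (7) + 6 = 13 → 'n'
  'o' (14) + 6 = 20 → 'u'
  'w' (22) + 6 = 2 → 'c'
  'e' (4) + 6 = 10 → 'k'
  'v' (21) + 6 = 1 → 'b'
  'e' (4) + 6 = 10 → 'k'
  'r' (17) + 6 = 23 → 'x'
Result = "nuckbkx"


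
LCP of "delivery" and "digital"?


Word 1: "delivery"
Word 2: "digital"
Comparing from start:
  Pos 0: 'd' == 'd'
  Pos 1: 'e' != 'i' (stop)
LCP = "d" (length 1)


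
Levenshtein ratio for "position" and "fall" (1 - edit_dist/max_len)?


Word 1: "position" (length 8)
Word 2: "fall" (length 4)
One optimal edit sequence:
  1. delete 'p'  (+1)
  2. delete 'o'  (+1)
  3. delete 's'  (+1)
  4. delete 'i'  (+1)
  5. substitute 't' -> 'f'  (+1)
  6. substitute 'i' -> 'a'  (+1)
  7. substitute 'o' -> 'l'  (+1)
  8. substitute 'n' -> 'l'  (+1)
Edit distance = 8
Max length = max(8, 4) = 8
Similarity = 1 - 8/8
= 0.0000
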